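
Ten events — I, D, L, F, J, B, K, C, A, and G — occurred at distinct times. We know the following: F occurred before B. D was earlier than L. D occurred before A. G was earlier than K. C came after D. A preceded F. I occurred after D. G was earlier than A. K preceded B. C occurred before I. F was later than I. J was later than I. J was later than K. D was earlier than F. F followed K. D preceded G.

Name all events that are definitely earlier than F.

A, C, D, G, I, K

Directly stated before F: A, D, I, and K.
C reaches F via C → I → F.
G reaches F via G → A → F.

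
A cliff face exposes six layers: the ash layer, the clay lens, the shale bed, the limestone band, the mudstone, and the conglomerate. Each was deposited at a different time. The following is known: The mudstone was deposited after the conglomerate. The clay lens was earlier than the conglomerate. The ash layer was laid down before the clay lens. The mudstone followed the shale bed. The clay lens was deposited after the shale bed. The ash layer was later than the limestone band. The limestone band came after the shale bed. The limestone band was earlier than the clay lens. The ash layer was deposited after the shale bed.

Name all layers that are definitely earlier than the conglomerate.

the ash layer, the clay lens, the limestone band, the shale bed

Directly stated before the conglomerate: the clay lens.
The ash layer reaches the conglomerate via the ash layer → the clay lens → the conglomerate.
The limestone band reaches the conglomerate via the limestone band → the clay lens → the conglomerate.
The shale bed reaches the conglomerate via the shale bed → the clay lens → the conglomerate.
No chain forces the mudstone ahead of the conglomerate.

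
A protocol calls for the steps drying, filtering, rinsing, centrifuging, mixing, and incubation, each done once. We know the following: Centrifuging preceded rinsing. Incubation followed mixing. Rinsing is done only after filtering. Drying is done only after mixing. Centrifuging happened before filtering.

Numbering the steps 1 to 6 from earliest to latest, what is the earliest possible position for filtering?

Centrifuging must come before filtering — 1 forced predecessor.
Nothing else is forced ahead of filtering, so its earliest slot is position 1 + 1 = 2.

2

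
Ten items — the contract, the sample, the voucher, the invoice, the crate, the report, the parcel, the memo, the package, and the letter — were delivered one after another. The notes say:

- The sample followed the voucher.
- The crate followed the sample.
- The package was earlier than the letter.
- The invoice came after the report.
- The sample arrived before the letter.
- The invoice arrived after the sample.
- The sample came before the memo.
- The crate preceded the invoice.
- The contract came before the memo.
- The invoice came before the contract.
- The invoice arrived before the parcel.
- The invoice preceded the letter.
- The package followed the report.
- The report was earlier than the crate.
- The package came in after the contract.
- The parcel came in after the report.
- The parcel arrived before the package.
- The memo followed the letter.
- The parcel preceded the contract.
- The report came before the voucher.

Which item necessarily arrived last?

the memo

Every other item has a chain of constraints placing it before the memo, so the memo is last.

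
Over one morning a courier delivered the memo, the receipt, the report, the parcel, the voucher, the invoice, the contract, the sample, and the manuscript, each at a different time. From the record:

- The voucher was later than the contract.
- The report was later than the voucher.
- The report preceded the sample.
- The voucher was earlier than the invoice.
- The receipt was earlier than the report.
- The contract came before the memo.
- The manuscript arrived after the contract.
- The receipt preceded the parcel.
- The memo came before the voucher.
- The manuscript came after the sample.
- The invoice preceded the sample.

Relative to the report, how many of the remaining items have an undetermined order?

2

Forced before the report: the contract, the memo, the receipt, and the voucher; forced after the report: the manuscript and the sample.
That leaves the invoice and the parcel with no forced order relative to the report — 2.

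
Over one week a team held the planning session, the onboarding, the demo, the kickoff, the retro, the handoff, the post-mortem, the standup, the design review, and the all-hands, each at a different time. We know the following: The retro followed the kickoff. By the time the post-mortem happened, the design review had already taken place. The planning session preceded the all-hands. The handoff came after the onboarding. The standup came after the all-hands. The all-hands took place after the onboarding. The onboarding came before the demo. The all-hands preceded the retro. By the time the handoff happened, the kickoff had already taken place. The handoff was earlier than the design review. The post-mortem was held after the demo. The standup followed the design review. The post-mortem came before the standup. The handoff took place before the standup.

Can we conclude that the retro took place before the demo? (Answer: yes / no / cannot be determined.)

No chain of stated constraints runs from the retro to the demo, and none runs from the demo to the retro either.
So the relative order of the retro and the demo is not fixed by the given facts.

cannot be determined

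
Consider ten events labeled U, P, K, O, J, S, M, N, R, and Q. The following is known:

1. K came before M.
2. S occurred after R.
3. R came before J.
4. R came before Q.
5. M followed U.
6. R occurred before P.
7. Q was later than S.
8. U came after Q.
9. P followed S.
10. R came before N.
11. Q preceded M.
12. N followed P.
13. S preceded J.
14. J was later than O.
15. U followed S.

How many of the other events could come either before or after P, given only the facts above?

Forced before P: R and S; forced after P: N.
That leaves J, K, M, O, Q, and U with no forced order relative to P — 6.

6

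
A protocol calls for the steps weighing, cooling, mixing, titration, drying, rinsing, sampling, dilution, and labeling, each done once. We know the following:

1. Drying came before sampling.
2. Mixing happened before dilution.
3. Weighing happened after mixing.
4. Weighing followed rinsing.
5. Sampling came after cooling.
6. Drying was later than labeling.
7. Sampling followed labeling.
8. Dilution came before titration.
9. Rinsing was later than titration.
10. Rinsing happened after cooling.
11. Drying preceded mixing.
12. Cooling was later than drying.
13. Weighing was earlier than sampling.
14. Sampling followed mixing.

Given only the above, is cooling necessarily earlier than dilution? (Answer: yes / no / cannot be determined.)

No chain of stated constraints runs from cooling to dilution, and none runs from dilution to cooling either.
So the relative order of cooling and dilution is not fixed by the given facts.

cannot be determined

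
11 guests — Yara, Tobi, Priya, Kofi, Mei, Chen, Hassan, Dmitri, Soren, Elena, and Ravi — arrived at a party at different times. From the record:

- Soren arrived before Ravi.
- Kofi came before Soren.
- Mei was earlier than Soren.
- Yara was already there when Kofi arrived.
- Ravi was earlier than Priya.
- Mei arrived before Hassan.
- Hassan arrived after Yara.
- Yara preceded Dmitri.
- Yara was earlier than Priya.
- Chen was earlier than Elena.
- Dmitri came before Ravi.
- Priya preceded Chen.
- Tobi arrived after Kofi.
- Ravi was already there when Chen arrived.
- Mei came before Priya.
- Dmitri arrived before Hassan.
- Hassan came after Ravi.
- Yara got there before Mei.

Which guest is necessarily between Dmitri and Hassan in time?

Ravi

Tracing the constraints gives Dmitri → Ravi → Hassan, so Ravi sits after Dmitri and before Hassan.
No other guest is forced both after Dmitri and before Hassan.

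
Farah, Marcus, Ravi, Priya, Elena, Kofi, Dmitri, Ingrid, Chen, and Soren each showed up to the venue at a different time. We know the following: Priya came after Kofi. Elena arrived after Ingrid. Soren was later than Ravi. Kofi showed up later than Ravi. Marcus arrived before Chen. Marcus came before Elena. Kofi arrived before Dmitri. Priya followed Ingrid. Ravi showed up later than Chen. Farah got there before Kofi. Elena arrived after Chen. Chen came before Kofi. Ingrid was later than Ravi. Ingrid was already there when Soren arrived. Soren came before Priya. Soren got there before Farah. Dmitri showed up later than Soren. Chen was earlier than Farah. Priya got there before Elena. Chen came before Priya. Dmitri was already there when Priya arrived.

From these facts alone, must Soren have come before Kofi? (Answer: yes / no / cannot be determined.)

Chain the constraints: Soren → Farah → Kofi. Each link is directly stated, so Soren comes before Kofi.

yes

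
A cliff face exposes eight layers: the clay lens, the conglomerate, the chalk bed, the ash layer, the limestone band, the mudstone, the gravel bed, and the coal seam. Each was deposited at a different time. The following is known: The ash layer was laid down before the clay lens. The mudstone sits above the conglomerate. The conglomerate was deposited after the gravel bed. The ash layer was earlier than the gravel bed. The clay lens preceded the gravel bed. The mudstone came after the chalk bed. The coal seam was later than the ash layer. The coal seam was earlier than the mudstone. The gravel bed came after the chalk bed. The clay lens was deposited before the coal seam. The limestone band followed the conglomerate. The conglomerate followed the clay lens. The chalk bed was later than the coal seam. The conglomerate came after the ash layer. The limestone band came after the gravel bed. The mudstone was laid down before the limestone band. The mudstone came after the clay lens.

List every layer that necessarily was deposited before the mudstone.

the ash layer, the chalk bed, the clay lens, the coal seam, the conglomerate, the gravel bed

Directly stated before the mudstone: the chalk bed, the clay lens, the coal seam, and the conglomerate.
The ash layer reaches the mudstone via the ash layer → the coal seam → the mudstone.
The gravel bed reaches the mudstone via the gravel bed → the conglomerate → the mudstone.
No chain forces the limestone band ahead of the mudstone.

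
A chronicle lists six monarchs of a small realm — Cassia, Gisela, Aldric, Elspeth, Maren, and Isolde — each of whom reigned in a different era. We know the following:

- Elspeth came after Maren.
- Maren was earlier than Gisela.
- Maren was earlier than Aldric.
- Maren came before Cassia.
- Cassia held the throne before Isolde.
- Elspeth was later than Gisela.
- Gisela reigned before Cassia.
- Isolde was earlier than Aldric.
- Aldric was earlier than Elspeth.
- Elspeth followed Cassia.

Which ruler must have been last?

Elspeth

Every other ruler has a chain of constraints placing them before Elspeth, so Elspeth is last.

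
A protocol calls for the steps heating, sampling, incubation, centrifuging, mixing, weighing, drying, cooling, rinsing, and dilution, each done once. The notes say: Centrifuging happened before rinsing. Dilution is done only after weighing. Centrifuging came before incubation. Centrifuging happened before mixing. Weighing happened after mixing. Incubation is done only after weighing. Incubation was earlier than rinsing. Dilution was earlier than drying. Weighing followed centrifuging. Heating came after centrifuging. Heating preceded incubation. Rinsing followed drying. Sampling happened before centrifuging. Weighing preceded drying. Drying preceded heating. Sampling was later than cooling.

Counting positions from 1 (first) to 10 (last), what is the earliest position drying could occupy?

7

Centrifuging, cooling, dilution, mixing, sampling, and weighing must all come before drying — 6 forced predecessors.
Nothing else is forced ahead of drying, so its earliest slot is position 6 + 1 = 7.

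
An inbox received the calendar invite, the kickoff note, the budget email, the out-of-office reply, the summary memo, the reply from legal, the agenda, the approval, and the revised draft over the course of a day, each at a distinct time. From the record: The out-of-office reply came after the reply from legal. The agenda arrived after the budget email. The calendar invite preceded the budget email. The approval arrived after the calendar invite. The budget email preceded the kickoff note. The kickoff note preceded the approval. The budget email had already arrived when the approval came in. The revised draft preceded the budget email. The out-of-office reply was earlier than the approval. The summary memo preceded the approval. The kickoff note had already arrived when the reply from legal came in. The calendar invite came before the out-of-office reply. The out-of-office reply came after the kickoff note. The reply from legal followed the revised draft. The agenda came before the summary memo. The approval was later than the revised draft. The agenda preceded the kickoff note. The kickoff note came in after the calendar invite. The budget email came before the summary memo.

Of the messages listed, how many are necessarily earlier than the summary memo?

4

Directly stated before the summary memo: the agenda and the budget email.
The calendar invite reaches the summary memo via the calendar invite → the budget email → the summary memo.
The revised draft reaches the summary memo via the revised draft → the budget email → the summary memo.
That's the agenda, the budget email, the calendar invite, and the revised draft — 4 in all.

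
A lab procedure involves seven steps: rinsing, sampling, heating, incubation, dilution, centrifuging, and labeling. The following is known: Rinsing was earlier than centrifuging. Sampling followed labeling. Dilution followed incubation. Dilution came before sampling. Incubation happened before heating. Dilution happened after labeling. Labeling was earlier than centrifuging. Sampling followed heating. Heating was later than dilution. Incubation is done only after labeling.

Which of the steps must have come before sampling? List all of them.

Directly stated before sampling: dilution, heating, and labeling.
Incubation reaches sampling via incubation → heating → sampling.

dilution, heating, incubation, labeling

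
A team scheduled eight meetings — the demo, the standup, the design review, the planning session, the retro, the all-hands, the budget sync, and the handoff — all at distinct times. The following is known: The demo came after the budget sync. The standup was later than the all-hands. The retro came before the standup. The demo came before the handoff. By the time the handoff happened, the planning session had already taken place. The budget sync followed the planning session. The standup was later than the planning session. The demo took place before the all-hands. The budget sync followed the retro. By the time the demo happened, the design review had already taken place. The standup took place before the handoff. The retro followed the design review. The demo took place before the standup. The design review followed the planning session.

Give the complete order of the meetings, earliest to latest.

The constraints fix every adjacent pair, so only one ordering works:
the planning session → the design review → the retro → the budget sync → the demo → the all-hands → the standup → the handoff.

the planning session, the design review, the retro, the budget sync, the demo, the all-hands, the standup, the handoff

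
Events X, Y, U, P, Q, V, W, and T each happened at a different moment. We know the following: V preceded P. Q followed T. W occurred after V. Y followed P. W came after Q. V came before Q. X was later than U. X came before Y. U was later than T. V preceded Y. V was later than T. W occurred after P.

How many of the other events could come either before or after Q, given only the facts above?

4

Forced before Q: T and V; forced after Q: W.
That leaves P, U, X, and Y with no forced order relative to Q — 4.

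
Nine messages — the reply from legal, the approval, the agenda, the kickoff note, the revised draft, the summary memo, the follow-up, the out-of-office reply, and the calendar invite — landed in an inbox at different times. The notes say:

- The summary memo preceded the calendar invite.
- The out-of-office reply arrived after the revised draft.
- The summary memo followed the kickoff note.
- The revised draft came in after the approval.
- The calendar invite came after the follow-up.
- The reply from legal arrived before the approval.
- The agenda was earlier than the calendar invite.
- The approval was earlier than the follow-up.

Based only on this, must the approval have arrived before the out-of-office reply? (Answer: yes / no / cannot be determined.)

Chain the constraints: the approval → the revised draft → the out-of-office reply. Each link is directly stated, so the approval comes before the out-of-office reply.

yes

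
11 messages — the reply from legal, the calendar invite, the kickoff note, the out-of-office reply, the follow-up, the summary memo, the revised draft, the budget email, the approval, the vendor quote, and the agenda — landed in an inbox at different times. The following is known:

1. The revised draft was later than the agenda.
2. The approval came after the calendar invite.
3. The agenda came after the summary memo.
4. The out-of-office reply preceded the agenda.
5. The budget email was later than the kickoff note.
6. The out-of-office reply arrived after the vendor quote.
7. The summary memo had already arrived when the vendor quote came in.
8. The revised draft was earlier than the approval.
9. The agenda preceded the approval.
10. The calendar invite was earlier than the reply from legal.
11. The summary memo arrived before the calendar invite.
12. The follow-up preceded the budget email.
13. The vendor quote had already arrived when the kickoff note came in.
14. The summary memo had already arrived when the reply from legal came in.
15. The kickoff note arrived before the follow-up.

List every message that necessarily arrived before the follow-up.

Directly stated before the follow-up: the kickoff note.
The summary memo reaches the follow-up via the summary memo → the vendor quote → the kickoff note → the follow-up.
The vendor quote reaches the follow-up via the vendor quote → the kickoff note → the follow-up.
No chain forces the approval (or any of the others) ahead of the follow-up.

the kickoff note, the summary memo, the vendor quote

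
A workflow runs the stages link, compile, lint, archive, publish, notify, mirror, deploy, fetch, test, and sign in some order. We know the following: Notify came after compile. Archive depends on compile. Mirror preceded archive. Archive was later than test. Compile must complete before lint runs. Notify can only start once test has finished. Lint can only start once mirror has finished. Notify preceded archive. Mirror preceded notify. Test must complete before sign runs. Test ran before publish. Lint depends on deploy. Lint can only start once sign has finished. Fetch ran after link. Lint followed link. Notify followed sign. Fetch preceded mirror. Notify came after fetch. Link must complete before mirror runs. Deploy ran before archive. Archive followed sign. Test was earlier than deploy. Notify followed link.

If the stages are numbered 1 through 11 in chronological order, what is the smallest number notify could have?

Compile, fetch, link, mirror, sign, and test must all come before notify — 6 forced predecessors.
Nothing else is forced ahead of notify, so its earliest slot is position 6 + 1 = 7.

7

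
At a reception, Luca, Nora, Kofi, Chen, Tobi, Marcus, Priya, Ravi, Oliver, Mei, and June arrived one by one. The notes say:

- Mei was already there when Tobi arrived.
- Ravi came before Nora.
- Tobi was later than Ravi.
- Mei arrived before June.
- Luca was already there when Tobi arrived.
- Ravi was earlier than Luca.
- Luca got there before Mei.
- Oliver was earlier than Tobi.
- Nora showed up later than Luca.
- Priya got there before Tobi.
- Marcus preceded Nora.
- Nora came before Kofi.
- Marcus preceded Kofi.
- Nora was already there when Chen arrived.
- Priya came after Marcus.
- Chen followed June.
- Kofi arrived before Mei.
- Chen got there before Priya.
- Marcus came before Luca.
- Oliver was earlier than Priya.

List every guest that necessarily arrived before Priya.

Chen, June, Kofi, Luca, Marcus, Mei, Nora, Oliver, Ravi

Directly stated before Priya: Chen, Marcus, and Oliver.
June reaches Priya via June → Chen → Priya.
Kofi reaches Priya via Kofi → Mei → June → Chen → Priya.
Luca reaches Priya via Luca → Nora → Chen → Priya.
Likewise Mei, Nora, and Ravi each reach Priya by chaining the stated constraints.
No chain forces Tobi ahead of Priya.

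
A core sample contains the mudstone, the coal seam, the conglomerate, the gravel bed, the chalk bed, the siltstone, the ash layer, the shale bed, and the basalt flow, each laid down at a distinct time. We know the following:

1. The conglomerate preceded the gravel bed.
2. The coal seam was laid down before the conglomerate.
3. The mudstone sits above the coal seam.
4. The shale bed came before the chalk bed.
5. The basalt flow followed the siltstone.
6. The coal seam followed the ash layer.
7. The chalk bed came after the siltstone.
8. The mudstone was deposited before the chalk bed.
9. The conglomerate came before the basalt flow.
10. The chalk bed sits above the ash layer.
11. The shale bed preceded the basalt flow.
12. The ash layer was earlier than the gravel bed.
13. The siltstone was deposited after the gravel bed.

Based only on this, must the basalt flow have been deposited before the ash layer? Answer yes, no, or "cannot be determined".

no

Tracing the constraints gives the ash layer → the gravel bed → the siltstone → the basalt flow, so the ash layer must come before the basalt flow.
That means the basalt flow cannot be before the ash layer.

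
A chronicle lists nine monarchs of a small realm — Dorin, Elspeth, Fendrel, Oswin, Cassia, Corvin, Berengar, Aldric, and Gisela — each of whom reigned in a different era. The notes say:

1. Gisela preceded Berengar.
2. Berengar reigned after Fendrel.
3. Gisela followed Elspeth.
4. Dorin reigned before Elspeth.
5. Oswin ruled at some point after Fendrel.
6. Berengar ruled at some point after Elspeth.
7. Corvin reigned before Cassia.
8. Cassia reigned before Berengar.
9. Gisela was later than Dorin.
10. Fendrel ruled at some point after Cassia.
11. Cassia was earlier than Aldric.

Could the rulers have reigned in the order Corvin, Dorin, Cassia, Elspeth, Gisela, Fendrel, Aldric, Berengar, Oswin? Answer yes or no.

Check each stated constraint against the proposed order — e.g. Cassia is ahead of Aldric; Cassia is ahead of Berengar. Every pair is in the required order; nothing is violated.

yes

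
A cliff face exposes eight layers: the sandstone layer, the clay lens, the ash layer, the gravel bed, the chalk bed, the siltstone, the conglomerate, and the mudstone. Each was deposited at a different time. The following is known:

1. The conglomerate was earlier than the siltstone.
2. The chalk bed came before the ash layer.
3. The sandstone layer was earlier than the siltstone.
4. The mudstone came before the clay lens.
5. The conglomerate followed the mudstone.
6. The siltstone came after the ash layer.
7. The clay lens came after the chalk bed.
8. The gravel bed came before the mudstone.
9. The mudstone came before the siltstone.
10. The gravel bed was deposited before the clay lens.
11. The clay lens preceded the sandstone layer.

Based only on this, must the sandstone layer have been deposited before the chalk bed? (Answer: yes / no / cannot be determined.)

no

Tracing the constraints gives the chalk bed → the clay lens → the sandstone layer, so the chalk bed must come before the sandstone layer.
That means the sandstone layer cannot be before the chalk bed.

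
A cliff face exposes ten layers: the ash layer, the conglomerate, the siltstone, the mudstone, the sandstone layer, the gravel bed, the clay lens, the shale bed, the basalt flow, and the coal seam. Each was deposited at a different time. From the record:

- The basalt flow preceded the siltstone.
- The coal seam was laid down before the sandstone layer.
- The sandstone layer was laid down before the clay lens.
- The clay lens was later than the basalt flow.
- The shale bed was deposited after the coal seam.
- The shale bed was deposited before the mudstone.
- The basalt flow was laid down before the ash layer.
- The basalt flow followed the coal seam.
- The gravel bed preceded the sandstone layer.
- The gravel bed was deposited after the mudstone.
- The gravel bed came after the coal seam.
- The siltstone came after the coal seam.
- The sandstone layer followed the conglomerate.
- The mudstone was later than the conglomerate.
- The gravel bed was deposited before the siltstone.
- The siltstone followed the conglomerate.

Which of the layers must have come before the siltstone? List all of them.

Directly stated before the siltstone: the basalt flow, the coal seam, the conglomerate, and the gravel bed.
The mudstone reaches the siltstone via the mudstone → the gravel bed → the siltstone.
The shale bed reaches the siltstone via the shale bed → the mudstone → the gravel bed → the siltstone.
No chain forces the clay lens (or any of the others) ahead of the siltstone.

the basalt flow, the coal seam, the conglomerate, the gravel bed, the mudstone, the shale bed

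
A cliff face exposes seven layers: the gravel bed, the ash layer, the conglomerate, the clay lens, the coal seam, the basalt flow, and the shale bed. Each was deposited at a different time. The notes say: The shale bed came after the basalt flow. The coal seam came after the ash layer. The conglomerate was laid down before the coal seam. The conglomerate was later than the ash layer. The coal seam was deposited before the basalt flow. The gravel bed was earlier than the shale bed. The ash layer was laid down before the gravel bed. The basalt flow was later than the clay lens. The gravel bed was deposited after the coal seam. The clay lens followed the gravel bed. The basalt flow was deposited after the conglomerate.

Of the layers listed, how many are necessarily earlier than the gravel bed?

3

Directly stated before the gravel bed: the ash layer and the coal seam.
The conglomerate reaches the gravel bed via the conglomerate → the coal seam → the gravel bed.
No chain forces the shale bed (or any of the others) ahead of the gravel bed.
That's the ash layer, the coal seam, and the conglomerate — 3 in all.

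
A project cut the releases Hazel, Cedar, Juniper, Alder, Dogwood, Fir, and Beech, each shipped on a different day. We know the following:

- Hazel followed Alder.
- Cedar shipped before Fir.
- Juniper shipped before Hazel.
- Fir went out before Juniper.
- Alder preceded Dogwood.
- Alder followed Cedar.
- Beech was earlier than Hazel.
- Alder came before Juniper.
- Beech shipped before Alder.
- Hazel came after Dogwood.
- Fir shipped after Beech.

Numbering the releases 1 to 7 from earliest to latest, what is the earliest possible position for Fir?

Beech and Cedar must both come before Fir — 2 forced predecessors.
Nothing else is forced ahead of Fir, so its earliest slot is position 2 + 1 = 3.

3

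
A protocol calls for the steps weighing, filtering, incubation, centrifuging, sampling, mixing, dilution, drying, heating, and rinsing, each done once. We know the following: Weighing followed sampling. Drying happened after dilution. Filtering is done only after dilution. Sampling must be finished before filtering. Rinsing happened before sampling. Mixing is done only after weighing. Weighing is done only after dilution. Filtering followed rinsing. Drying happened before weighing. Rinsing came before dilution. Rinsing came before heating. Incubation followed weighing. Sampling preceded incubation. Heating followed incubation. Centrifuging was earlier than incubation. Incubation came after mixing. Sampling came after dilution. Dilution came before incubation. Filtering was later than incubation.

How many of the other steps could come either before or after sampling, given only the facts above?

2

Forced before sampling: dilution and rinsing; forced after sampling: filtering, heating, incubation, mixing, and weighing.
That leaves centrifuging and drying with no forced order relative to sampling — 2.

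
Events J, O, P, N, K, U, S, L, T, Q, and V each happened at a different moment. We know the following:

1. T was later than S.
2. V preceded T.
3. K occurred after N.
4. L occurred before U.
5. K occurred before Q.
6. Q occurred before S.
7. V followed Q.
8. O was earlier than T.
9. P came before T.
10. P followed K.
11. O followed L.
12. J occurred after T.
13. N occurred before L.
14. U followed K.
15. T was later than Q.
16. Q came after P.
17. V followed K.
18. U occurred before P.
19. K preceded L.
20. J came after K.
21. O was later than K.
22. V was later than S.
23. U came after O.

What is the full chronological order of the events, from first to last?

The constraints fix every adjacent pair, so only one ordering works:
N → K → L → O → U → P → Q → S → V → T → J.

N, K, L, O, U, P, Q, S, V, T, J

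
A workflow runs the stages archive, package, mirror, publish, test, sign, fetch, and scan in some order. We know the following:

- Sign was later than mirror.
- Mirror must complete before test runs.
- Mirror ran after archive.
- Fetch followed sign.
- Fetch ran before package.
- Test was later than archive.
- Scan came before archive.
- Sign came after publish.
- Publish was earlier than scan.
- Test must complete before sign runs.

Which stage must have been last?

package

Every other stage has a chain of constraints placing it before package, so package is last.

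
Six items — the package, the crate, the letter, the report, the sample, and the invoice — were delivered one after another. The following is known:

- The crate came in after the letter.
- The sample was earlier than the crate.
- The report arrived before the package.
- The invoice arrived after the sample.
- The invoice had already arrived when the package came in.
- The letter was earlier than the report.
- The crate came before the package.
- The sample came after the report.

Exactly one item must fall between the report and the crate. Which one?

Tracing the constraints gives the report → the sample → the crate, so the sample sits after the report and before the crate.
No other item is forced both after the report and before the crate.

the sample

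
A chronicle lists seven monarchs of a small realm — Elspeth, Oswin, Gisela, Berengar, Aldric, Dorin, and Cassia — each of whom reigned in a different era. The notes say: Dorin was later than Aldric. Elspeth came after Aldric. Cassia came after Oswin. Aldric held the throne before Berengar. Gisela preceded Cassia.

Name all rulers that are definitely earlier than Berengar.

Directly stated before Berengar: Aldric.

Aldric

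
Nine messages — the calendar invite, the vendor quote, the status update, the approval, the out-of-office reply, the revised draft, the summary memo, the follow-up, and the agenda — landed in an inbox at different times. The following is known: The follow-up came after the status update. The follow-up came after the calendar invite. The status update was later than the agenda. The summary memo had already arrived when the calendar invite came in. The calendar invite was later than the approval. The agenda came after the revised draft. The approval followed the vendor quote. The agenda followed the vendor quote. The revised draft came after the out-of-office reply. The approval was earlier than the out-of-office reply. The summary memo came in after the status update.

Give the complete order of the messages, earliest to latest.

The constraints fix every adjacent pair, so only one ordering works:
the vendor quote → the approval → the out-of-office reply → the revised draft → the agenda → the status update → the summary memo → the calendar invite → the follow-up.

the vendor quote, the approval, the out-of-office reply, the revised draft, the agenda, the status update, the summary memo, the calendar invite, the follow-up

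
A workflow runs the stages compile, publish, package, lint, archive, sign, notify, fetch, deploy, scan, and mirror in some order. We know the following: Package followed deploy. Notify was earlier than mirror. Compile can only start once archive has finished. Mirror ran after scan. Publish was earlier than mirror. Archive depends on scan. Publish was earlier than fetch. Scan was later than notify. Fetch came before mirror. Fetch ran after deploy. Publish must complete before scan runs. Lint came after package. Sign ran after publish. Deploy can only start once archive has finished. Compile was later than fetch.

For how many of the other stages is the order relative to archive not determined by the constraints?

1

Forced before archive: notify, publish, and scan; forced after archive: compile, deploy, fetch, lint, mirror, and package.
That leaves sign with no forced order relative to archive — 1.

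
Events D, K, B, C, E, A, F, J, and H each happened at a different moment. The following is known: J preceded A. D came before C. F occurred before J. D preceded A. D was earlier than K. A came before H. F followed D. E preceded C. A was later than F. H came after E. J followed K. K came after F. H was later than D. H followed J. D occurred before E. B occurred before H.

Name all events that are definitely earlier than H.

Directly stated before H: A, B, D, E, and J.
F reaches H via F → A → H.
K reaches H via K → J → H.
No chain forces C ahead of H.

A, B, D, E, F, J, K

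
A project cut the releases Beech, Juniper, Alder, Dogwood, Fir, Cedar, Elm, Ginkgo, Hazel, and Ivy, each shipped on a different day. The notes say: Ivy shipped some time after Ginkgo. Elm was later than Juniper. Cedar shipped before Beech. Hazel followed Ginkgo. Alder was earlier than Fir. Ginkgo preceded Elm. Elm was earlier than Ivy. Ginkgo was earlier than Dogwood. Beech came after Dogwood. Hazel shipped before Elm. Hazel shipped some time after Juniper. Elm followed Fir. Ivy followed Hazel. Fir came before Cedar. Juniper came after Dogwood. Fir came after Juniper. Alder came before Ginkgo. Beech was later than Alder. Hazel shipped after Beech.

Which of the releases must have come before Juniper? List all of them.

Alder, Dogwood, Ginkgo

Directly stated before Juniper: Dogwood.
Alder reaches Juniper via Alder → Ginkgo → Dogwood → Juniper.
Ginkgo reaches Juniper via Ginkgo → Dogwood → Juniper.
No chain forces Cedar (or any of the others) ahead of Juniper.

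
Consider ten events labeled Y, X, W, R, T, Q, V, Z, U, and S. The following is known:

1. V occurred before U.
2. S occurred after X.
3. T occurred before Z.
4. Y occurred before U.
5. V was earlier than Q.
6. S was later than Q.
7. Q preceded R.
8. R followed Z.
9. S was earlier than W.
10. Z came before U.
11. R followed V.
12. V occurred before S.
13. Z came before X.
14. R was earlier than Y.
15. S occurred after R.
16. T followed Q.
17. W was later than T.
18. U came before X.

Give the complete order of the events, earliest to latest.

V, Q, T, Z, R, Y, U, X, S, W

The constraints fix every adjacent pair, so only one ordering works:
V → Q → T → Z → R → Y → U → X → S → W.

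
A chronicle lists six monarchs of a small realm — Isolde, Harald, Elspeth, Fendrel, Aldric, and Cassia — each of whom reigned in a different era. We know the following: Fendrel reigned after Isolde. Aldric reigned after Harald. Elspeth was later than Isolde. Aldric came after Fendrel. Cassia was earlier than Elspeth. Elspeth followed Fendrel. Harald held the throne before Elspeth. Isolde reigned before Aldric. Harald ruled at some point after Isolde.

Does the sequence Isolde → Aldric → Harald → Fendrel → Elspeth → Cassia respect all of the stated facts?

The constraints require Cassia before Elspeth, but in the proposed sequence Elspeth appears ahead of Cassia. That one violation is enough.

no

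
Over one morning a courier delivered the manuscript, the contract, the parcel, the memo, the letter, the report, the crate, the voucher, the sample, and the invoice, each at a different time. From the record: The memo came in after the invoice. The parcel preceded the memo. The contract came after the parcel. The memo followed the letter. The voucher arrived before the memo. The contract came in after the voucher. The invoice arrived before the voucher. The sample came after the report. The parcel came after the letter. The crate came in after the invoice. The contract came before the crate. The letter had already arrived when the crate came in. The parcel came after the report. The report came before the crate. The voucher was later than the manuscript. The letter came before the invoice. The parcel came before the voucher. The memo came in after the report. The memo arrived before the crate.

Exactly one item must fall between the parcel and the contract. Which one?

Tracing the constraints gives the parcel → the voucher → the contract, so the voucher sits after the parcel and before the contract.
No other item is forced both after the parcel and before the contract.

the voucher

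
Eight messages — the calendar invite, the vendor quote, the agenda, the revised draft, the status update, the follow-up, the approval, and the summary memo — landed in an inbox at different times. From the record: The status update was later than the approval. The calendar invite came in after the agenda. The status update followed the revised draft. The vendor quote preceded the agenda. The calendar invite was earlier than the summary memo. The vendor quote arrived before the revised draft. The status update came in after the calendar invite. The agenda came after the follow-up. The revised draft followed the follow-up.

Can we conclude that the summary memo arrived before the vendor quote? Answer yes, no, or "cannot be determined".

Tracing the constraints gives the vendor quote → the agenda → the calendar invite → the summary memo, so the vendor quote must come before the summary memo.
That means the summary memo cannot be before the vendor quote.

no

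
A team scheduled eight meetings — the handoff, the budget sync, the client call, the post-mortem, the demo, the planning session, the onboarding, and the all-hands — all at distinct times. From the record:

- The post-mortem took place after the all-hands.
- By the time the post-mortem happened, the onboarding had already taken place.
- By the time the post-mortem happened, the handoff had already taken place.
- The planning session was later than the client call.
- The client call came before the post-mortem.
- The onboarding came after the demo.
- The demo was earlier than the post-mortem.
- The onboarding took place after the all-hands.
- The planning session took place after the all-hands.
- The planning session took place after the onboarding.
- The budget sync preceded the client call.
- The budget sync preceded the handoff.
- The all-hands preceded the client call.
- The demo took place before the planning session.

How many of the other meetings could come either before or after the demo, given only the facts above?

4

Forced after the demo: the onboarding, the planning session, and the post-mortem.
That leaves the all-hands, the budget sync, the client call, and the handoff with no forced order relative to the demo — 4.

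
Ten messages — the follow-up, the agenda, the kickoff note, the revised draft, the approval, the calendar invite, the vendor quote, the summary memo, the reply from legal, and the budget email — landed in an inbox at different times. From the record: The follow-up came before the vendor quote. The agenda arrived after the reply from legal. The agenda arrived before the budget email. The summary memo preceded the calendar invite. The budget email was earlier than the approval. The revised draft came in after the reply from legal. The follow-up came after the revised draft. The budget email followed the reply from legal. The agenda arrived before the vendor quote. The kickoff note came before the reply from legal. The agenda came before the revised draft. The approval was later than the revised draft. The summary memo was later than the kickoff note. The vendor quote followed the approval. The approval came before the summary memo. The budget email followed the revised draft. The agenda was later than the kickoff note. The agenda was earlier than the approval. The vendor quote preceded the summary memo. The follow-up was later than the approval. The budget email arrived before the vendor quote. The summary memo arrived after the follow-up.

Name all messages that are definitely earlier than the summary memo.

the agenda, the approval, the budget email, the follow-up, the kickoff note, the reply from legal, the revised draft, the vendor quote

Directly stated before the summary memo: the approval, the follow-up, the kickoff note, and the vendor quote.
The agenda reaches the summary memo via the agenda → the approval → the summary memo.
The budget email reaches the summary memo via the budget email → the vendor quote → the summary memo.
The reply from legal reaches the summary memo via the reply from legal → the agenda → the approval → the summary memo.
Likewise the revised draft reaches the summary memo by chaining the stated constraints.
No chain forces the calendar invite ahead of the summary memo.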